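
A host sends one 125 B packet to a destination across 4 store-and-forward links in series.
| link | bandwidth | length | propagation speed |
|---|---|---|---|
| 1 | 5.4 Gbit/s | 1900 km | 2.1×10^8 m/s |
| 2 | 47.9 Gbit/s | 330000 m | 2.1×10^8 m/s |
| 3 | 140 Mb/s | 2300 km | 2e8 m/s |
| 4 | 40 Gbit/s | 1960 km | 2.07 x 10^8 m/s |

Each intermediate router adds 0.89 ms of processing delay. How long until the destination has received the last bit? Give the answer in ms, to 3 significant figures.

L = 125 × 8 = 1000 bits.
Transmission delays (L/R per hop): 0.000185185, 2.08768e-05, 0.00714286, 2.5e-05 ms; sum = 0.00737392 ms.
Propagation delays (d/s per hop): 9.04762, 1.57143, 11.5, 9.4686 ms; sum = 31.5876 ms.
Processing at 3 router(s): 3 × 0.89 ms = 2.67 ms.
End-to-end = 34.3 ms.

34.3 ms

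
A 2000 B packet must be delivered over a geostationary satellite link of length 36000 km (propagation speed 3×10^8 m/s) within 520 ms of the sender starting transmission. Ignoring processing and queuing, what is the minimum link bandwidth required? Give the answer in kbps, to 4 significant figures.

L = 16000 bits.
Propagation delay = 36000000 / 300000000 = 120 ms.
Transmission budget = 520 − 120 = 400 ms.
R ≥ L / t_tx = 16000 bits / 0.4 s = 40.00 kbps.

40.00 kbps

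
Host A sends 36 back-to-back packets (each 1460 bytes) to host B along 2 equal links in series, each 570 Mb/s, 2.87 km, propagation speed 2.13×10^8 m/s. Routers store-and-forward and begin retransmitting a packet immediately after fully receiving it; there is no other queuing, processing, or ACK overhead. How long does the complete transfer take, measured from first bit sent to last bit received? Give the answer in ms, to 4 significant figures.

Per-hop transmission t_tx = L/R = 11680/570000000 = 0.0204912 ms.
Per-hop propagation t_prop = 2870/213000000 = 0.0134742 ms.
Pipeline fill: first packet needs 2·t_tx to clear all hops; remaining 35 packets each add one t_tx.
Total = (2+36-1)·t_tx + 2·t_prop = 37·0.0204912 + 2·0.0134742 = 0.7851 ms.

0.7851 ms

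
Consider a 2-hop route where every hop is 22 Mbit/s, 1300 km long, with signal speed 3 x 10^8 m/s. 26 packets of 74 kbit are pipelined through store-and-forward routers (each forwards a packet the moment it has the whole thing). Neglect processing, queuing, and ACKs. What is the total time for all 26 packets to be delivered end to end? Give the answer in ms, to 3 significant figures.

Per-hop transmission t_tx = L/R = 74000/22000000 = 3.36364 ms.
Per-hop propagation t_prop = 1300000/300000000 = 4.33333 ms.
Pipeline fill: first packet needs 2·t_tx to clear all hops; remaining 25 packets each add one t_tx.
Total = (2+26-1)·t_tx + 2·t_prop = 27·3.36364 + 2·4.33333 = 99.5 ms.

99.5 ms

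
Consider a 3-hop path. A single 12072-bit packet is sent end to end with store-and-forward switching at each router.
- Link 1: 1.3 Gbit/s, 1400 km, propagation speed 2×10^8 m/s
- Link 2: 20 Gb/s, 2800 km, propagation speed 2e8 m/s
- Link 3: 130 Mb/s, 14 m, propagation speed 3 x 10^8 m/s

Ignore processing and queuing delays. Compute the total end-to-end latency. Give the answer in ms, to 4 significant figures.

21.10 ms

Transmission delays (L/R per hop): 0.00928615, 0.0006036, 0.0928615 ms; sum = 0.102751 ms.
Propagation delays (d/s per hop): 7, 14, 4.66667e-05 ms; sum = 21 ms.
End-to-end = 21.10 ms.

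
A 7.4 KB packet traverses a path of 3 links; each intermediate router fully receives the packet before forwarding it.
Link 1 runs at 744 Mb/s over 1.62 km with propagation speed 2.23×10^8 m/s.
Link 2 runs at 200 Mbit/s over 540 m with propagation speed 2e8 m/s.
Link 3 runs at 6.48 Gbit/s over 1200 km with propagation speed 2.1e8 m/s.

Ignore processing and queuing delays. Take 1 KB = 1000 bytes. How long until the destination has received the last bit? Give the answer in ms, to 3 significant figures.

L = 59200 bits.
Transmission delays (L/R per hop): 0.0795699, 0.296, 0.0091358 ms; sum = 0.384706 ms.
Propagation delays (d/s per hop): 0.00726457, 0.0027, 5.71429 ms; sum = 5.72425 ms.
End-to-end = 6.11 ms.

6.11 ms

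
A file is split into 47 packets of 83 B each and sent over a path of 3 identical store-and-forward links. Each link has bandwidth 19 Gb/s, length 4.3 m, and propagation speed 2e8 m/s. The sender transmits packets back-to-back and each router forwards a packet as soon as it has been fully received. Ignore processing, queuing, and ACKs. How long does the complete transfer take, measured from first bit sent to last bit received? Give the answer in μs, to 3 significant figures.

1.78 μs

Per-hop transmission t_tx = L/R = 664/19000000000 = 0.0349474 μs.
Per-hop propagation t_prop = 4.3/200000000 = 0.0215 μs.
Pipeline fill: first packet needs 3·t_tx to clear all hops; remaining 46 packets each add one t_tx.
Total = (3+47-1)·t_tx + 3·t_prop = 49·0.0349474 + 3·0.0215 = 1.78 μs.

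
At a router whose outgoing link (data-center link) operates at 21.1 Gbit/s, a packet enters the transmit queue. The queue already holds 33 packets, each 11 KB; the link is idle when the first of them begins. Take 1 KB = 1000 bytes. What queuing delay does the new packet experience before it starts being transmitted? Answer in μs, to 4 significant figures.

137.6 μs

Each queued packet: L/R = 88000/21100000000 = 4.17062 μs.
33 queued → 137.63 μs.
Queuing delay = 137.6 μs.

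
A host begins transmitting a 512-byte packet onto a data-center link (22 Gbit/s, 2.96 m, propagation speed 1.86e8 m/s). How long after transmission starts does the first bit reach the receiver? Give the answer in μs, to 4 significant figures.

0.01591 μs

First bit experiences only propagation delay: d/s = 2.96/186000000 = 0.01591 μs.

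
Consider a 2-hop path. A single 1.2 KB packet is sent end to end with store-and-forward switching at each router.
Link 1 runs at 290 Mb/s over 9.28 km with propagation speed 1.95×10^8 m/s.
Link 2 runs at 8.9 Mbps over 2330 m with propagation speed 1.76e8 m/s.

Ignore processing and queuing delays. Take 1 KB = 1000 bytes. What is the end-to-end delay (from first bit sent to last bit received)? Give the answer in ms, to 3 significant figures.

1.17 ms

L = 9600 bits.
Transmission delays (L/R per hop): 0.0331034, 1.07865 ms; sum = 1.11176 ms.
Propagation delays (d/s per hop): 0.0475897, 0.0132386 ms; sum = 0.0608284 ms.
End-to-end = 1.17 ms.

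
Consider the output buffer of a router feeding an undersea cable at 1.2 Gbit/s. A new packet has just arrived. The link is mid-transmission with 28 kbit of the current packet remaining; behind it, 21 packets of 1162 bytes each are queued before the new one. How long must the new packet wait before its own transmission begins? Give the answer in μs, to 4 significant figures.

Each queued packet: L/R = 9296/1200000000 = 7.74667 μs.
21 queued → 162.68 μs.
Plus remaining 28000 bits of current packet: 23.3333 μs.
Queuing delay = 186.0 μs.

186.0 μs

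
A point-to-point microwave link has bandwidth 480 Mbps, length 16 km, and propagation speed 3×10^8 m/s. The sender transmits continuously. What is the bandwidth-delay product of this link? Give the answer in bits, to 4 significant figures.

25600 bits

Propagation delay = 16000 / 300000000 = 5.33333e-05 s.
BDP = R × t_prop = 480000000 × 5.33333e-05 = 25600 bits.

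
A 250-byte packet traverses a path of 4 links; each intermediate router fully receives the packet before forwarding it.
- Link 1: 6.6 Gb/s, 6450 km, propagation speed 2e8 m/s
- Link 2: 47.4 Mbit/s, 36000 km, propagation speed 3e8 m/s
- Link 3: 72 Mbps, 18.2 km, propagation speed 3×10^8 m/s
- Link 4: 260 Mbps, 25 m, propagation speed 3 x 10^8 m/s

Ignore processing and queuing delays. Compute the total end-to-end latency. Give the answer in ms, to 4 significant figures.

L = 250 × 8 = 2000 bits.
Transmission delays (L/R per hop): 0.00030303, 0.0421941, 0.0277778, 0.00769231 ms; sum = 0.0779672 ms.
Propagation delays (d/s per hop): 32.25, 120, 0.0606667, 8.33333e-05 ms; sum = 152.311 ms.
End-to-end = 152.4 ms.

152.4 ms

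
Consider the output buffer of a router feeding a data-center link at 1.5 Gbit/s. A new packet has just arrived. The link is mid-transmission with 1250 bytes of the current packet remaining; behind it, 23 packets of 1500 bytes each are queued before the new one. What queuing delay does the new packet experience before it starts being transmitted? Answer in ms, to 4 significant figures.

Each queued packet: L/R = 12000/1500000000 = 0.008 ms.
23 queued → 0.184 ms.
Plus remaining 10000 bits of current packet: 0.00666667 ms.
Queuing delay = 0.1907 ms.

0.1907 ms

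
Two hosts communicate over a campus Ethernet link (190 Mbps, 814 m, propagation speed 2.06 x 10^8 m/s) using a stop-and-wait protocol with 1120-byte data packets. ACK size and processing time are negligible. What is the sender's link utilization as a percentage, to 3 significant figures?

t_tx = L/R = 8960/190000000 = 4.71579e-05 s.
t_prop = 814/206000000 = 3.95146e-06 s; RTT = 7.90291e-06 s.
Cycle = t_tx + RTT = 5.50608e-05 s.
Utilization = t_tx / cycle = 4.71579e-05/5.50608e-05 = 85.6 %.

85.6 %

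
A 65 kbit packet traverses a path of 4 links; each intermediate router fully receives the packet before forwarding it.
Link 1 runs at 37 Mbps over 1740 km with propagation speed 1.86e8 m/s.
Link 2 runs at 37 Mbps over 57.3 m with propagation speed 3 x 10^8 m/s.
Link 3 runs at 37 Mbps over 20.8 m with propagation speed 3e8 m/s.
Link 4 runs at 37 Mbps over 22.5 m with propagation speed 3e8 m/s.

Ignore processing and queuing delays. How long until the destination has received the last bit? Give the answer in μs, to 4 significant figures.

L = 65000 bits.
Transmission delay per hop = L/R = 65000/37000000 = 1756.76 μs; 4 hops → 7027.03 μs.
Propagation delays (d/s per hop): 9354.84, 0.191, 0.0693333, 0.075 μs; sum = 9355.17 μs.
End-to-end = 16380 μs.

16380 μs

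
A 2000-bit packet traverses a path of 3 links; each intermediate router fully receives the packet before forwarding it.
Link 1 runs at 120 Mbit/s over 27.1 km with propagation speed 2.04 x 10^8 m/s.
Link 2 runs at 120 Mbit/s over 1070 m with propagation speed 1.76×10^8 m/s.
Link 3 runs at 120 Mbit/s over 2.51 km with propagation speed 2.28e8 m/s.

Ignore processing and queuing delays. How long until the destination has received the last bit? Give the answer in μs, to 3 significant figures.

200 μs

Transmission delay per hop = L/R = 2000/120000000 = 16.6667 μs; 3 hops → 50 μs.
Propagation delays (d/s per hop): 132.843, 6.07955, 11.0088 μs; sum = 149.931 μs.
End-to-end = 200 μs.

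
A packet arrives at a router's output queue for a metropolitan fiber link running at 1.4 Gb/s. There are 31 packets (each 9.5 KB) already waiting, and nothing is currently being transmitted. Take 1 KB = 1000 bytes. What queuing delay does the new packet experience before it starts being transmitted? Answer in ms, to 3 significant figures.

Each queued packet: L/R = 76000/1400000000 = 0.0542857 ms.
31 queued → 1.68286 ms.
Queuing delay = 1.68 ms.

1.68 ms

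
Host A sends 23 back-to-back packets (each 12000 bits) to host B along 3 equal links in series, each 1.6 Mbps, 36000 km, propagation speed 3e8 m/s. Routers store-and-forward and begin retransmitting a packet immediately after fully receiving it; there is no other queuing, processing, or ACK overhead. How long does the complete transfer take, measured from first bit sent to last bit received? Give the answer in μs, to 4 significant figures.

547500 μs

Per-hop transmission t_tx = L/R = 12000/1600000 = 7500 μs.
Per-hop propagation t_prop = 36000000/300000000 = 120000 μs.
Pipeline fill: first packet needs 3·t_tx to clear all hops; remaining 22 packets each add one t_tx.
Total = (3+23-1)·t_tx + 3·t_prop = 25·7500 + 3·120000 = 547500 μs.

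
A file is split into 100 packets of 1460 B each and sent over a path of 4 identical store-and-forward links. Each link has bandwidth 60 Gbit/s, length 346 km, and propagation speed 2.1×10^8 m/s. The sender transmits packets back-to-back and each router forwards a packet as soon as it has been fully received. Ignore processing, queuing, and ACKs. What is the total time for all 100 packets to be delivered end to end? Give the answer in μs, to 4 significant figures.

6611 μs

Per-hop transmission t_tx = L/R = 11680/60000000000 = 0.194667 μs.
Per-hop propagation t_prop = 346000/210000000 = 1647.62 μs.
Pipeline fill: first packet needs 4·t_tx to clear all hops; remaining 99 packets each add one t_tx.
Total = (4+100-1)·t_tx + 4·t_prop = 103·0.194667 + 4·1647.62 = 6611 μs.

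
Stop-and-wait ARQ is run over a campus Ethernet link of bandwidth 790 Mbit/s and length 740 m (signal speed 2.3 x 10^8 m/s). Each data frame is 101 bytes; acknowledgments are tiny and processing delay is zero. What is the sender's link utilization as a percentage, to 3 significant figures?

t_tx = L/R = 808/790000000 = 1.02278e-06 s.
t_prop = 740/2.3e+08 = 3.21739e-06 s; RTT = 6.43478e-06 s.
Cycle = t_tx + RTT = 7.45757e-06 s.
Utilization = t_tx / cycle = 1.02278e-06/7.45757e-06 = 13.7 %.

13.7 %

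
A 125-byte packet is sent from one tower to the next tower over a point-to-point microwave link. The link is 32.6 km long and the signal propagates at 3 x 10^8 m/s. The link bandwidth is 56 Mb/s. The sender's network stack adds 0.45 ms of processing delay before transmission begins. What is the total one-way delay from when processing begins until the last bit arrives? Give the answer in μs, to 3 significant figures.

577 μs

L = 125 × 8 = 1000 bits.
Transmission delay = L/R = 1000 / 56000000 = 17.8571 μs.
Propagation delay = d/s = 32600 m / 300000000 m/s = 108.667 μs.
Plus processing delay 0.45 ms = 450 μs.
Total = 577 μs.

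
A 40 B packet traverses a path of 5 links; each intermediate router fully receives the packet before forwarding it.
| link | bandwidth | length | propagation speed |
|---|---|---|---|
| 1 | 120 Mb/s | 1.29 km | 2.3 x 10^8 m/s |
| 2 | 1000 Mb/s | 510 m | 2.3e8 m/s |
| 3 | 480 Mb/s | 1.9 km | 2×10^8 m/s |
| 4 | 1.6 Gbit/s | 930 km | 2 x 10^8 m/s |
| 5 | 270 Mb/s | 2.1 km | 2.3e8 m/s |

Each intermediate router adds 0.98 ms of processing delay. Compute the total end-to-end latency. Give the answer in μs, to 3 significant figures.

L = 40 × 8 = 320 bits.
Transmission delays (L/R per hop): 2.66667, 0.32, 0.666667, 0.2, 1.18519 μs; sum = 5.03852 μs.
Propagation delays (d/s per hop): 5.6087, 2.21739, 9.5, 4650, 9.13043 μs; sum = 4676.46 μs.
Processing at 4 router(s): 4 × 0.98 ms = 3920 μs.
End-to-end = 8600 μs.

8600 μs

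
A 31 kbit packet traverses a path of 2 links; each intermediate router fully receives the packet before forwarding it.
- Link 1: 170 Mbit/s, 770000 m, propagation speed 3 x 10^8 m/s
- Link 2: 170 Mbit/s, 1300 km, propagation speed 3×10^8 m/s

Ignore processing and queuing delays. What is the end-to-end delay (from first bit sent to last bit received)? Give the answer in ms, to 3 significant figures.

7.26 ms

L = 31000 bits.
Transmission delay per hop = L/R = 31000/170000000 = 0.182353 ms; 2 hops → 0.364706 ms.
Propagation delays (d/s per hop): 2.56667, 4.33333 ms; sum = 6.9 ms.
End-to-end = 7.26 ms.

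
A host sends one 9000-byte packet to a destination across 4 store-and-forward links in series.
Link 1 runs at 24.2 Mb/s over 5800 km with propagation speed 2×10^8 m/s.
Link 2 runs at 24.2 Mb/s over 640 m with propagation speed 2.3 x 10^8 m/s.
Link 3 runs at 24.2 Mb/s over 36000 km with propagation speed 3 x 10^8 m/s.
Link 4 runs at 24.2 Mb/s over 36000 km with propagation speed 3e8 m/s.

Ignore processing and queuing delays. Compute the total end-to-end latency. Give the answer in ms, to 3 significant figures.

L = 9000 × 8 = 72000 bits.
Transmission delay per hop = L/R = 72000/24200000 = 2.97521 ms; 4 hops → 11.9008 ms.
Propagation delays (d/s per hop): 29, 0.00278261, 120, 120 ms; sum = 269.003 ms.
End-to-end = 281 ms.

281 ms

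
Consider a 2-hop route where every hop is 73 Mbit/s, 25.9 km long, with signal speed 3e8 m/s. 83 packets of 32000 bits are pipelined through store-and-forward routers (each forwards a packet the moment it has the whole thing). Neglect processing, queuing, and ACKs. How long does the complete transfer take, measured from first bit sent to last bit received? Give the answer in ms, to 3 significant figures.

37.0 ms

Per-hop transmission t_tx = L/R = 32000/73000000 = 0.438356 ms.
Per-hop propagation t_prop = 25900/300000000 = 0.0863333 ms.
Pipeline fill: first packet needs 2·t_tx to clear all hops; remaining 82 packets each add one t_tx.
Total = (2+83-1)·t_tx + 2·t_prop = 84·0.438356 + 2·0.0863333 = 37.0 ms.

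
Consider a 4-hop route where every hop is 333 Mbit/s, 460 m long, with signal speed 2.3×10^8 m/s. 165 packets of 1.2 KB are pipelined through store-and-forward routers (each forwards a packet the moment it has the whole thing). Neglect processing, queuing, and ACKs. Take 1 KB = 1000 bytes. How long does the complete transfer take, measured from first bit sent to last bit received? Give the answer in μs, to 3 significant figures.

4850 μs

Per-hop transmission t_tx = L/R = 9600/333000000 = 28.8288 μs.
Per-hop propagation t_prop = 460/2.3e+08 = 2 μs.
Pipeline fill: first packet needs 4·t_tx to clear all hops; remaining 164 packets each add one t_tx.
Total = (4+165-1)·t_tx + 4·t_prop = 168·28.8288 + 4·2 = 4850 μs.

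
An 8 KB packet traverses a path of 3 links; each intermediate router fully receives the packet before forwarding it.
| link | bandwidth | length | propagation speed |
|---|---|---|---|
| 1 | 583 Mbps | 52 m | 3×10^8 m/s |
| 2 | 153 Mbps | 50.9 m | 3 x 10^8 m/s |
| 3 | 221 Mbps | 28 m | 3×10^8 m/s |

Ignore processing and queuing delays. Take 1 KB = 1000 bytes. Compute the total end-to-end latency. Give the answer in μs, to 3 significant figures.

818 μs

L = 64000 bits.
Transmission delays (L/R per hop): 109.777, 418.301, 289.593 μs; sum = 817.67 μs.
Propagation delays (d/s per hop): 0.173333, 0.169667, 0.0933333 μs; sum = 0.436333 μs.
End-to-end = 818 μs.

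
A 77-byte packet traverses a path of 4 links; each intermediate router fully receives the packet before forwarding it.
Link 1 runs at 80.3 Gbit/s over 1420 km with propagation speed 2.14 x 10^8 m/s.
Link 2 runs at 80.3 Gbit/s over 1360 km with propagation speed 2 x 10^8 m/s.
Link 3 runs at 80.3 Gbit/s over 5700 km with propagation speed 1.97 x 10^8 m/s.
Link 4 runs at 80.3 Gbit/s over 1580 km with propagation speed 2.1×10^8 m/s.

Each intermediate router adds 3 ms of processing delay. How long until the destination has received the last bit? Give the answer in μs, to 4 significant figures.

58890 μs

L = 77 × 8 = 616 bits.
Transmission delay per hop = L/R = 616/80300000000 = 0.00767123 μs; 4 hops → 0.0306849 μs.
Propagation delays (d/s per hop): 6635.51, 6800, 28934, 7523.81 μs; sum = 49893.3 μs.
Processing at 3 router(s): 3 × 3 ms = 9000 μs.
End-to-end = 58890 μs.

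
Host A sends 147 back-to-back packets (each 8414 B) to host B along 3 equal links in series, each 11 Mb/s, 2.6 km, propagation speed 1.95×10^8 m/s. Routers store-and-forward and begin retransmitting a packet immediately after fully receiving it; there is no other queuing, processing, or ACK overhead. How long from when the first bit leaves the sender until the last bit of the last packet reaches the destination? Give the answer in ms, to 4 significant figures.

911.8 ms

Per-hop transmission t_tx = L/R = 67312/11000000 = 6.11927 ms.
Per-hop propagation t_prop = 2600/195000000 = 0.0133333 ms.
Pipeline fill: first packet needs 3·t_tx to clear all hops; remaining 146 packets each add one t_tx.
Total = (3+147-1)·t_tx + 3·t_prop = 149·6.11927 + 3·0.0133333 = 911.8 ms.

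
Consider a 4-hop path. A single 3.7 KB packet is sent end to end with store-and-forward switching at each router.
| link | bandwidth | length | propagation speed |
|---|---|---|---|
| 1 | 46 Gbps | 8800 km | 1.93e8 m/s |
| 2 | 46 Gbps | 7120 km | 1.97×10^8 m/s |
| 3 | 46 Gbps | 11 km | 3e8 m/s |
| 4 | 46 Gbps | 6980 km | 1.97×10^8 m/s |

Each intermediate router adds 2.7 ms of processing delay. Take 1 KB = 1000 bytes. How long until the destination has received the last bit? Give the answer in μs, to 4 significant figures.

125300 μs

L = 29600 bits.
Transmission delay per hop = L/R = 29600/46000000000 = 0.643478 μs; 4 hops → 2.57391 μs.
Propagation delays (d/s per hop): 45595.9, 36142.1, 36.6667, 35431.5 μs; sum = 117206 μs.
Processing at 3 router(s): 3 × 2.7 ms = 8100 μs.
End-to-end = 125300 μs.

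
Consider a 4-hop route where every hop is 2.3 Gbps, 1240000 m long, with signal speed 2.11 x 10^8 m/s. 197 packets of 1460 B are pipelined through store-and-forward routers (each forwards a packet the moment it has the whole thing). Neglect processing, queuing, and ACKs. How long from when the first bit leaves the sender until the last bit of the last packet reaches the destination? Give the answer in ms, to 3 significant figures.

Per-hop transmission t_tx = L/R = 11680/2300000000 = 0.00507826 ms.
Per-hop propagation t_prop = 1240000/211000000 = 5.87678 ms.
Pipeline fill: first packet needs 4·t_tx to clear all hops; remaining 196 packets each add one t_tx.
Total = (4+197-1)·t_tx + 4·t_prop = 200·0.00507826 + 4·5.87678 = 24.5 ms.

24.5 ms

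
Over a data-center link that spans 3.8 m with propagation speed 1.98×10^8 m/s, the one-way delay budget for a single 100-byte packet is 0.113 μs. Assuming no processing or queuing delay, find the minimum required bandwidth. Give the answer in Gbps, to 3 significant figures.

8.53 Gbps

L = 800 bits.
Propagation delay = 3.8 / 198000000 = 0.0191919 μs.
Transmission budget = 0.113 − 0.0191919 = 0.0938081 μs.
R ≥ L / t_tx = 800 bits / 9.38081e-08 s = 8.53 Gbps.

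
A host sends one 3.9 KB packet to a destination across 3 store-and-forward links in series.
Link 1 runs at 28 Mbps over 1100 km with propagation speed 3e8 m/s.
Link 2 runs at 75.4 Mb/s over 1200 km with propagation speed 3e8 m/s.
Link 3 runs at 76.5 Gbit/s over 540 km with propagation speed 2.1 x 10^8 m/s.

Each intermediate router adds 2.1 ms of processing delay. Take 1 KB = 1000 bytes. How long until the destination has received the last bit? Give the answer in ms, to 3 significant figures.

16.0 ms

L = 31200 bits.
Transmission delays (L/R per hop): 1.11429, 0.413793, 0.000407843 ms; sum = 1.52849 ms.
Propagation delays (d/s per hop): 3.66667, 4, 2.57143 ms; sum = 10.2381 ms.
Processing at 2 router(s): 2 × 2.1 ms = 4.2 ms.
End-to-end = 16.0 ms.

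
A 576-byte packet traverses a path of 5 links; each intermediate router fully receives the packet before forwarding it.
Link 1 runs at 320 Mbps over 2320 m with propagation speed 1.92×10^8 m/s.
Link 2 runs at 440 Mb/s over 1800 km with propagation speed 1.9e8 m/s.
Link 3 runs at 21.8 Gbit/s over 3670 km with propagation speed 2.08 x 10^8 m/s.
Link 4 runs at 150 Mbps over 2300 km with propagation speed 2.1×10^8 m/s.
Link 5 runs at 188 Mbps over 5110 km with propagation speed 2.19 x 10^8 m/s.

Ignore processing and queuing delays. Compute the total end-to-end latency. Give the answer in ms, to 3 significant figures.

61.5 ms

L = 576 × 8 = 4608 bits.
Transmission delays (L/R per hop): 0.0144, 0.0104727, 0.000211376, 0.03072, 0.0245106 ms; sum = 0.0803147 ms.
Propagation delays (d/s per hop): 0.0120833, 9.47368, 17.6442, 10.9524, 23.3333 ms; sum = 61.4157 ms.
End-to-end = 61.5 ms.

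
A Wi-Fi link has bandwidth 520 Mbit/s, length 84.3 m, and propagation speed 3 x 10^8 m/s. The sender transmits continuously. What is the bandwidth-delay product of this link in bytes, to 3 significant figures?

18.3 bytes

Propagation delay = 84.3 / 300000000 = 2.81e-07 s.
BDP = R × t_prop = 520000000 × 2.81e-07 = 146.12 bits.
In bytes: 146.12/8 = 18.3 bytes.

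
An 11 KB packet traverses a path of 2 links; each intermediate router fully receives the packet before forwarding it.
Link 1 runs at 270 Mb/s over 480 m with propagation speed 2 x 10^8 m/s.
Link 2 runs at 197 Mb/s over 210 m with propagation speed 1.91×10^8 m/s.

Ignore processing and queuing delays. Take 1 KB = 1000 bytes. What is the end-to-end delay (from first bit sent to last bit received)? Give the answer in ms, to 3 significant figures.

L = 88000 bits.
Transmission delays (L/R per hop): 0.325926, 0.446701 ms; sum = 0.772626 ms.
Propagation delays (d/s per hop): 0.0024, 0.00109948 ms; sum = 0.00349948 ms.
End-to-end = 0.776 ms.

0.776 ms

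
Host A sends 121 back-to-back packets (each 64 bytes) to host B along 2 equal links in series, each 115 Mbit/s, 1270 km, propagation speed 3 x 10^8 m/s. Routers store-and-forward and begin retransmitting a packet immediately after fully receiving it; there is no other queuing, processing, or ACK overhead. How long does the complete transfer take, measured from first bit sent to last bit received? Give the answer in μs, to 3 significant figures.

Per-hop transmission t_tx = L/R = 512/115000000 = 4.45217 μs.
Per-hop propagation t_prop = 1270000/300000000 = 4233.33 μs.
Pipeline fill: first packet needs 2·t_tx to clear all hops; remaining 120 packets each add one t_tx.
Total = (2+121-1)·t_tx + 2·t_prop = 122·4.45217 + 2·4233.33 = 9010 μs.

9010 μs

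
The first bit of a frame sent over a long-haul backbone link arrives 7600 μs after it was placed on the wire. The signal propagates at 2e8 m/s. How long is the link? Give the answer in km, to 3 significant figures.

1520 km

d = s × t_prop = 200000000 × 0.0076 = 1520 km.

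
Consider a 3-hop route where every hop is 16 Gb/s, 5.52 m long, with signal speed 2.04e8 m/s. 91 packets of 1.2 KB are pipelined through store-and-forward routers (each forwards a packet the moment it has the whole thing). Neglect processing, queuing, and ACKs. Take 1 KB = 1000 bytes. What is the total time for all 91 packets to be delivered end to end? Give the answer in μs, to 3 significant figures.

Per-hop transmission t_tx = L/R = 9600/16000000000 = 0.6 μs.
Per-hop propagation t_prop = 5.52/204000000 = 0.0270588 μs.
Pipeline fill: first packet needs 3·t_tx to clear all hops; remaining 90 packets each add one t_tx.
Total = (3+91-1)·t_tx + 3·t_prop = 93·0.6 + 3·0.0270588 = 55.9 μs.

55.9 μs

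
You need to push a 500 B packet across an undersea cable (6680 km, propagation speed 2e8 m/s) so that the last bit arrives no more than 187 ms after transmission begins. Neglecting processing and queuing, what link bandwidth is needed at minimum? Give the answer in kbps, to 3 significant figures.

L = 4000 bits.
Propagation delay = 6680000 / 200000000 = 33.4 ms.
Transmission budget = 187 − 33.4 = 153.6 ms.
R ≥ L / t_tx = 4000 bits / 0.1536 s = 26.0 kbps.

26.0 kbps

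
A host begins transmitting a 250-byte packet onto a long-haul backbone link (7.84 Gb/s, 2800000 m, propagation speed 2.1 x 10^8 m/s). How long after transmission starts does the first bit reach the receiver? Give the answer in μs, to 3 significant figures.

13300 μs

First bit experiences only propagation delay: d/s = 2800000/210000000 = 13300 μs.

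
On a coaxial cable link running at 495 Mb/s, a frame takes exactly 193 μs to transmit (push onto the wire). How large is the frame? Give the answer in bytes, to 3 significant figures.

11900 bytes

L = R × t_tx = 495000000 b/s × 0.000193 s = 95535 bits.
In bytes: 95535 / 8 = 11900 bytes.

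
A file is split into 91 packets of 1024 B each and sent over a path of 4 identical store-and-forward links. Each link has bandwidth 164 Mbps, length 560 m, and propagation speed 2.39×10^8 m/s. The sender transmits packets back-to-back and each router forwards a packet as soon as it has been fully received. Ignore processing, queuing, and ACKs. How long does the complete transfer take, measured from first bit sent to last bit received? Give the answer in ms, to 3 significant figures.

Per-hop transmission t_tx = L/R = 8192/164000000 = 0.0499512 ms.
Per-hop propagation t_prop = 560/239000000 = 0.0023431 ms.
Pipeline fill: first packet needs 4·t_tx to clear all hops; remaining 90 packets each add one t_tx.
Total = (4+91-1)·t_tx + 4·t_prop = 94·0.0499512 + 4·0.0023431 = 4.70 ms.

4.70 ms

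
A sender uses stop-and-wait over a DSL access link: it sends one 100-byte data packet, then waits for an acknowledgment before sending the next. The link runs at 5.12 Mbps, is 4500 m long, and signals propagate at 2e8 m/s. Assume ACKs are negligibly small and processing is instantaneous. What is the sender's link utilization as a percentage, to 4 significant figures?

77.64 %

t_tx = L/R = 800/5120000 = 0.00015625 s.
t_prop = 4500/200000000 = 2.25e-05 s; RTT = 4.5e-05 s.
Cycle = t_tx + RTT = 0.00020125 s.
Utilization = t_tx / cycle = 0.00015625/0.00020125 = 77.64 %.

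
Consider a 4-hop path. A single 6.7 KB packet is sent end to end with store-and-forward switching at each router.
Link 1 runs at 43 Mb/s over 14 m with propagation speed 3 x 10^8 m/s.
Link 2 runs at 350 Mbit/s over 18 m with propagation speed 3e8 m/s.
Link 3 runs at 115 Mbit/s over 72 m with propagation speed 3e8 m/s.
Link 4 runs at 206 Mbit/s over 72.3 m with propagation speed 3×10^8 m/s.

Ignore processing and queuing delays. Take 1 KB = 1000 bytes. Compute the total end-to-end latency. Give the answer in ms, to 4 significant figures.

2.127 ms

L = 53600 bits.
Transmission delays (L/R per hop): 1.24651, 0.153143, 0.466087, 0.260194 ms; sum = 2.12594 ms.
Propagation delays (d/s per hop): 4.66667e-05, 6e-05, 0.00024, 0.000241 ms; sum = 0.000587667 ms.
End-to-end = 2.127 ms.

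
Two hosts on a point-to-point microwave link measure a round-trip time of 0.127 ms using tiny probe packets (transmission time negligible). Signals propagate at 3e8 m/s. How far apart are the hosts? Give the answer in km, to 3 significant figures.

19.1 km

One-way propagation = RTT/2 = 0.0635 ms.
d = s × t = 300000000 × 6.35e-05 = 19.1 km.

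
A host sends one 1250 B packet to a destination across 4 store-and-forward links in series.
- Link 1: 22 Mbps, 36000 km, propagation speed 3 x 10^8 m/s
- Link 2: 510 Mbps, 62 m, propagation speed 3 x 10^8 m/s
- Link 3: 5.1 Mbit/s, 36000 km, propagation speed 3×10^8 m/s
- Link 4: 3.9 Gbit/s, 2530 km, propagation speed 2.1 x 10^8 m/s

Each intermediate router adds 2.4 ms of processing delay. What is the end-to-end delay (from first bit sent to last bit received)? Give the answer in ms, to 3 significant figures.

L = 1250 × 8 = 10000 bits.
Transmission delays (L/R per hop): 0.454545, 0.0196078, 1.96078, 0.0025641 ms; sum = 2.4375 ms.
Propagation delays (d/s per hop): 120, 0.000206667, 120, 12.0476 ms; sum = 252.048 ms.
Processing at 3 router(s): 3 × 2.4 ms = 7.2 ms.
End-to-end = 262 ms.

262 ms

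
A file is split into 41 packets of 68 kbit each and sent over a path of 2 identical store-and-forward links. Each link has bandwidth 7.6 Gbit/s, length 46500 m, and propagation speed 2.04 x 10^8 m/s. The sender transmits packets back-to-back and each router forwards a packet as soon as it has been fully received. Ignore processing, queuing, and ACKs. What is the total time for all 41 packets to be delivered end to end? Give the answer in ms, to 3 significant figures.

Per-hop transmission t_tx = L/R = 68000/7600000000 = 0.00894737 ms.
Per-hop propagation t_prop = 46500/204000000 = 0.227941 ms.
Pipeline fill: first packet needs 2·t_tx to clear all hops; remaining 40 packets each add one t_tx.
Total = (2+41-1)·t_tx + 2·t_prop = 42·0.00894737 + 2·0.227941 = 0.832 ms.

0.832 ms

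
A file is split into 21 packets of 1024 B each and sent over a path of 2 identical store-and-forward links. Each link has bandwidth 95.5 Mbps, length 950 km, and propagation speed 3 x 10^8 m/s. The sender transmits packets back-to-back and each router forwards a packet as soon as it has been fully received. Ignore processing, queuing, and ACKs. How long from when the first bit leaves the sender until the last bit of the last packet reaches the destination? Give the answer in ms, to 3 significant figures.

Per-hop transmission t_tx = L/R = 8192/95500000 = 0.0857801 ms.
Per-hop propagation t_prop = 950000/300000000 = 3.16667 ms.
Pipeline fill: first packet needs 2·t_tx to clear all hops; remaining 20 packets each add one t_tx.
Total = (2+21-1)·t_tx + 2·t_prop = 22·0.0857801 + 2·3.16667 = 8.22 ms.

8.22 ms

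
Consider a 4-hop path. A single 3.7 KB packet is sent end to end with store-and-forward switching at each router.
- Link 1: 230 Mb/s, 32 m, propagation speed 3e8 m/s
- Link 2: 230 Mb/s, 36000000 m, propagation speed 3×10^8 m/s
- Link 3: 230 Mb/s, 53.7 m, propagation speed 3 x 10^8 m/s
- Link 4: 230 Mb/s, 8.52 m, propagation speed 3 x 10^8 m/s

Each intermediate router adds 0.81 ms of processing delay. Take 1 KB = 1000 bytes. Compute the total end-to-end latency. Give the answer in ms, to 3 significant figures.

L = 29600 bits.
Transmission delay per hop = L/R = 29600/230000000 = 0.128696 ms; 4 hops → 0.514783 ms.
Propagation delays (d/s per hop): 0.000106667, 120, 0.000179, 2.84e-05 ms; sum = 120 ms.
Processing at 3 router(s): 3 × 0.81 ms = 2.43 ms.
End-to-end = 123 ms.

123 ms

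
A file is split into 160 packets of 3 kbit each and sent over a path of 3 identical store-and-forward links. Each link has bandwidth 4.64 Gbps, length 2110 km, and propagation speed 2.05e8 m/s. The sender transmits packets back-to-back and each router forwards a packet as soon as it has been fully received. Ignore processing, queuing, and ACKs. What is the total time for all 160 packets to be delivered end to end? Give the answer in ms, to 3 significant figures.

Per-hop transmission t_tx = L/R = 3000/4640000000 = 0.000646552 ms.
Per-hop propagation t_prop = 2110000/2.05e+08 = 10.2927 ms.
Pipeline fill: first packet needs 3·t_tx to clear all hops; remaining 159 packets each add one t_tx.
Total = (3+160-1)·t_tx + 3·t_prop = 162·0.000646552 + 3·10.2927 = 31.0 ms.

31.0 ms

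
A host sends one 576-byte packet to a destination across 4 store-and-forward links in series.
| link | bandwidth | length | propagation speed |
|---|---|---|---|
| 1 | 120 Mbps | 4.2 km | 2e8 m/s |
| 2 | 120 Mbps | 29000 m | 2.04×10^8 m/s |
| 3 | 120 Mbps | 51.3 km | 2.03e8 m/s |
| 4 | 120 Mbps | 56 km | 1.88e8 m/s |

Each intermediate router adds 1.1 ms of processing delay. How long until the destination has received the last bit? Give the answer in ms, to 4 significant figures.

L = 576 × 8 = 4608 bits.
Transmission delay per hop = L/R = 4608/120000000 = 0.0384 ms; 4 hops → 0.1536 ms.
Propagation delays (d/s per hop): 0.021, 0.142157, 0.252709, 0.297872 ms; sum = 0.713739 ms.
Processing at 3 router(s): 3 × 1.1 ms = 3.3 ms.
End-to-end = 4.167 ms.

4.167 ms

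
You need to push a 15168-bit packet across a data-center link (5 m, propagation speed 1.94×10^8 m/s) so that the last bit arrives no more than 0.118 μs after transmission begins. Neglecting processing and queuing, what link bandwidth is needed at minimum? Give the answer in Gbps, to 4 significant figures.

Propagation delay = 5 / 194000000 = 0.0257732 μs.
Transmission budget = 0.118 − 0.0257732 = 0.0922268 μs.
R ≥ L / t_tx = 15168 bits / 9.22268e-08 s = 164.5 Gbps.

164.5 Gbps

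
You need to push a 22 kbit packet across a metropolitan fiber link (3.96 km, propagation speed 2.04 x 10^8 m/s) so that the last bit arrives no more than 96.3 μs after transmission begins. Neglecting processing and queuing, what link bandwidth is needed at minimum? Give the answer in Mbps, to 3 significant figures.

286 Mbps

Propagation delay = 3960 / 204000000 = 19.4118 μs.
Transmission budget = 96.3 − 19.4118 = 76.8882 μs.
R ≥ L / t_tx = 22000 bits / 7.68882e-05 s = 286 Mbps.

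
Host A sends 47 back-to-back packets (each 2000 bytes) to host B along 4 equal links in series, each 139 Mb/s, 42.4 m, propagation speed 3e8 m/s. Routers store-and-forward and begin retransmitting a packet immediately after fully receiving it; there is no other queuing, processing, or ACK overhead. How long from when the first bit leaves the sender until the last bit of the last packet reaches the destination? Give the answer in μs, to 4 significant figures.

Per-hop transmission t_tx = L/R = 16000/139000000 = 115.108 μs.
Per-hop propagation t_prop = 42.4/300000000 = 0.141333 μs.
Pipeline fill: first packet needs 4·t_tx to clear all hops; remaining 46 packets each add one t_tx.
Total = (4+47-1)·t_tx + 4·t_prop = 50·115.108 + 4·0.141333 = 5756 μs.

5756 μs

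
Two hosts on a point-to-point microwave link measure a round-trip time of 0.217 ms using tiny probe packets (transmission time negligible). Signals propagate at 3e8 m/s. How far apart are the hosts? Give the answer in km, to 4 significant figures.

32.55 km

One-way propagation = RTT/2 = 0.1085 ms.
d = s × t = 300000000 × 0.0001085 = 32.55 km.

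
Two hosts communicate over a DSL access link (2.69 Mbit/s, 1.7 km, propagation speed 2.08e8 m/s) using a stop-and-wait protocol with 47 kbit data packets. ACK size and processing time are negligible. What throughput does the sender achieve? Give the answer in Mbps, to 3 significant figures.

2.69 Mbps

t_tx = L/R = 47000/2690000 = 0.0174721 s.
t_prop = 1700/208000000 = 8.17308e-06 s; RTT = 1.63462e-05 s.
Cycle = t_tx + RTT = 0.0174885 s.
Throughput = L / cycle = 47000 / 0.0174885 = 2.69 Mbps.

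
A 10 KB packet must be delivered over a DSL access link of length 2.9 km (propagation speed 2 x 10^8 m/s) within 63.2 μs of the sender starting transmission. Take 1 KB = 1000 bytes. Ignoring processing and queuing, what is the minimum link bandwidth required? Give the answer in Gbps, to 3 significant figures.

1.64 Gbps

L = 80000 bits.
Propagation delay = 2900 / 200000000 = 14.5 μs.
Transmission budget = 63.2 − 14.5 = 48.7 μs.
R ≥ L / t_tx = 80000 bits / 4.87e-05 s = 1.64 Gbps.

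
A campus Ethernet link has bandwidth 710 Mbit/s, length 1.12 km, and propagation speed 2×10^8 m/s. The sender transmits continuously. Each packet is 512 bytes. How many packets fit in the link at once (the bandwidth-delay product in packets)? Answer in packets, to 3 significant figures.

Propagation delay = 1120 / 200000000 = 5.6e-06 s.
BDP = R × t_prop = 710000000 × 5.6e-06 = 3976 bits.
In packets of 4096 bits: 0.971 packets.

0.971 packets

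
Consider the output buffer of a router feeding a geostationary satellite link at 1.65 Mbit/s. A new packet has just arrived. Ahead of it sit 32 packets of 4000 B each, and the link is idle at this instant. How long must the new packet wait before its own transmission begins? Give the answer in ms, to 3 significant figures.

621 ms

Each queued packet: L/R = 32000/1650000 = 19.3939 ms.
32 queued → 620.606 ms.
Queuing delay = 621 ms.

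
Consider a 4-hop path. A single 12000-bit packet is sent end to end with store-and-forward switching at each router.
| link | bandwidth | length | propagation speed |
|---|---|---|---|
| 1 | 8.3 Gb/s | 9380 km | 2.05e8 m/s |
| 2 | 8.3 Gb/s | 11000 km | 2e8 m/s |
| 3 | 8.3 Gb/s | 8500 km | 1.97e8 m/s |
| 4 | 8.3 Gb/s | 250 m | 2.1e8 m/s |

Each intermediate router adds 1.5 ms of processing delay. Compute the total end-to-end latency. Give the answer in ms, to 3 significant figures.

Transmission delay per hop = L/R = 12000/8.3e+09 = 0.00144578 ms; 4 hops → 0.00578313 ms.
Propagation delays (d/s per hop): 45.7561, 55, 43.1472, 0.00119048 ms; sum = 143.904 ms.
Processing at 3 router(s): 3 × 1.5 ms = 4.5 ms.
End-to-end = 148 ms.

148 ms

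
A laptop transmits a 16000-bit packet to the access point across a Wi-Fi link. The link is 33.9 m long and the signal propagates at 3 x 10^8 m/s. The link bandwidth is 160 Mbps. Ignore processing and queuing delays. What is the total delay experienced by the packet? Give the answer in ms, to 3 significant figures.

Transmission delay = L/R = 16000 / 160000000 = 0.1 ms.
Propagation delay = d/s = 33.9 m / 300000000 m/s = 0.000113 ms.
Total = 0.100 ms.

0.100 ms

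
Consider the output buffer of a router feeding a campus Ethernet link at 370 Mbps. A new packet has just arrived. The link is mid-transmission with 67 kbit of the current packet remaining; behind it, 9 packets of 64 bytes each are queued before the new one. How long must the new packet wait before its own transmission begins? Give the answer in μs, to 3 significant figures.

Each queued packet: L/R = 512/370000000 = 1.38378 μs.
9 queued → 12.4541 μs.
Plus remaining 67000 bits of current packet: 181.081 μs.
Queuing delay = 194 μs.

194 μs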